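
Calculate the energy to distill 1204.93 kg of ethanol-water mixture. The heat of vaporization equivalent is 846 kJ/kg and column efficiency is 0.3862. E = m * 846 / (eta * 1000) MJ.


E = m * 846 / (eta * 1000)
= 1204.93 * 846 / (0.3862 * 1000)
= 2639.4893 MJ

2639.4893 MJ


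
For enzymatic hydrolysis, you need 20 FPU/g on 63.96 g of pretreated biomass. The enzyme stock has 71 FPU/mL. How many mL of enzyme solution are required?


V = dosage * m_sub / activity
V = 20 * 63.96 / 71
V = 18.0169 mL

18.0169 mL


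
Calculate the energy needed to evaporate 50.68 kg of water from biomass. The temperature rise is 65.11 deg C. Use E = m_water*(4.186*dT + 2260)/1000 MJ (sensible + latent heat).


E = m_water * (4.186 * dT + 2260) / 1000
= 50.68 * (4.186 * 65.11 + 2260) / 1000
= 128.3497 MJ

128.3497 MJ


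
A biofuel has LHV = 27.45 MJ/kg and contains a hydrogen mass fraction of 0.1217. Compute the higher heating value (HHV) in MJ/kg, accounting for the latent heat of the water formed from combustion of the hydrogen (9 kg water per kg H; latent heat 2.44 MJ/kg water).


HHV = LHV + H_frac * 9 * 2.44
= 27.45 + 0.1217 * 9 * 2.44
= 30.1225 MJ/kg

30.1225 MJ/kg


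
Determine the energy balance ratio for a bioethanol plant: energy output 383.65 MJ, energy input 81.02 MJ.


EROI = E_out / E_in
= 383.65 / 81.02
= 4.7353

4.7353


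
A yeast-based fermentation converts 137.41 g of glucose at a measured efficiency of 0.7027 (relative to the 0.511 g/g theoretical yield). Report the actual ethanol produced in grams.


Actual ethanol: m = 0.511 * 137.41 * 0.7027
m = 49.3411 g

49.3411 g


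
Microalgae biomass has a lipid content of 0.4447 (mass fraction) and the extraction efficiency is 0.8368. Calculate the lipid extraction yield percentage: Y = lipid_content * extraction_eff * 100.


Y = lipid_content * extraction_eff * 100
= 0.4447 * 0.8368 * 100
= 37.2125%

37.2125%


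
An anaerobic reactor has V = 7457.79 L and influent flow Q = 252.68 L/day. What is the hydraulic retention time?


HRT = V / Q
= 7457.79 / 252.68
= 29.5148 days

29.5148 days


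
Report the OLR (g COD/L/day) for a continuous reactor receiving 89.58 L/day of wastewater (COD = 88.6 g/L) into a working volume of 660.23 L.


OLR = Q * S / V
= 89.58 * 88.6 / 660.23
= 12.0212 g/L/day

12.0212 g/L/day


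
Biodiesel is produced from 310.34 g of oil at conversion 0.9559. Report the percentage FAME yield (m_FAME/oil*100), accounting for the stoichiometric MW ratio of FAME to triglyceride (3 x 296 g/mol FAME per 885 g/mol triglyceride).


m_FAME = oil * conv * (3 * 296 / 885) = oil * conv * (888/885)
= 310.34 * 0.9559 * 888 / 885
= 297.6596 g
Y = m_FAME / oil * 100 = conv * (888/885) * 100
= 0.9559 * 888 / 885 * 100
= 95.91%

95.91%


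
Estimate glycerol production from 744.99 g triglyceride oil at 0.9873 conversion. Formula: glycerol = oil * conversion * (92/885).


glycerol = oil * conv * (92/885)
= 744.99 * 0.9873 * 92 / 885
= 76.4617 g

76.4617 g


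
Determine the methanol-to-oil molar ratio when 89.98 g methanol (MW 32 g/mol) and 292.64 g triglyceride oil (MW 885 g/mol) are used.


Molar ratio = n_MeOH / n_oil = (MeOH/32) / (oil/885) = (MeOH * 885) / (32 * oil)
= (89.98 * 885) / (32 * 292.64)
= 8.5037

8.5037


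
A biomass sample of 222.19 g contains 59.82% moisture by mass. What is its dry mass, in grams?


Wd = Ww * (1 - MC/100)
= 222.19 * (1 - 59.82/100)
= 89.2759 g

89.2759 g


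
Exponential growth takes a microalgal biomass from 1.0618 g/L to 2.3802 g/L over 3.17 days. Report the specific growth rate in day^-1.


mu = ln(X2/X1) / dt
= ln(2.3802/1.0618) / 3.17
= 0.2546 per day

0.2546 per day


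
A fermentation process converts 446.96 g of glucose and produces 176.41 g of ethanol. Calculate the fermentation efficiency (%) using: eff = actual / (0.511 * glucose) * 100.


Fermentation efficiency = (actual / (0.511 * glucose)) * 100
= (176.41 / (0.511 * 446.96)) * 100
= 77.2385%

77.2385%


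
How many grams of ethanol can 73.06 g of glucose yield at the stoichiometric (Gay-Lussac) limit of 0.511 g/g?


Theoretical ethanol yield: m_EtOH = 0.511 * m_glucose
m_EtOH = 0.511 * 73.06 = 37.3337 g

37.3337 g


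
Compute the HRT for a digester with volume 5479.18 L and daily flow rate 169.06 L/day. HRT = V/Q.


HRT = V / Q
= 5479.18 / 169.06
= 32.4097 days

32.4097 days


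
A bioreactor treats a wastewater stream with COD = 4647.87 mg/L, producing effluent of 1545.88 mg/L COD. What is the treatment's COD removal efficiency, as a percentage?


eta = (COD_in - COD_out) / COD_in * 100
= (4647.87 - 1545.88) / 4647.87 * 100
= 66.7400%

66.7400%


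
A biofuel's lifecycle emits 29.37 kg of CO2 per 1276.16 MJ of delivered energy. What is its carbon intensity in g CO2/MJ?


CI = CO2 * 1000 / E
= 29.37 * 1000 / 1276.16
= 23.0144 g CO2/MJ

23.0144 g CO2/MJ


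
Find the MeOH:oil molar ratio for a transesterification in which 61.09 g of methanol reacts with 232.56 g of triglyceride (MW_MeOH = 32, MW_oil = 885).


Molar ratio = n_MeOH / n_oil = (MeOH/32) / (oil/885) = (MeOH * 885) / (32 * oil)
= (61.09 * 885) / (32 * 232.56)
= 7.2649

7.2649


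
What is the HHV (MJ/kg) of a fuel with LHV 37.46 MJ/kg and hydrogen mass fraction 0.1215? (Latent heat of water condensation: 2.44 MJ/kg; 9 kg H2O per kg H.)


HHV = LHV + H_frac * 9 * 2.44
= 37.46 + 0.1215 * 9 * 2.44
= 40.1281 MJ/kg

40.1281 MJ/kg


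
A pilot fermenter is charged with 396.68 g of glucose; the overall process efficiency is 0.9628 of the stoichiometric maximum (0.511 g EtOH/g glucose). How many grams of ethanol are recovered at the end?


Actual ethanol: m = 0.511 * 396.68 * 0.9628
m = 195.1629 g

195.1629 g


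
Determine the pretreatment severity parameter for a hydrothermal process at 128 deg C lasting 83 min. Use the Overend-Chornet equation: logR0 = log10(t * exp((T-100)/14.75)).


logR0 = log10(t * exp((T - 100) / 14.75))
= log10(83 * exp((128 - 100) / 14.75))
= 2.7435

2.7435


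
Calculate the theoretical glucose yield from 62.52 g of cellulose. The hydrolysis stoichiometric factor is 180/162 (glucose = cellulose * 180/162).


glucose = cellulose * 180/162
= 62.52 * 180/162
= 69.4667 g

69.4667 g


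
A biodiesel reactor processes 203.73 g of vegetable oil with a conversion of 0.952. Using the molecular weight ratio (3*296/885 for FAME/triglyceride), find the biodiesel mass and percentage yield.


m_FAME = oil * conv * (3 * 296 / 885) = oil * conv * (888/885)
= 203.73 * 0.952 * 888 / 885
= 194.6084 g
Y = m_FAME / oil * 100 = conv * (888/885) * 100
= 0.952 * 888 / 885 * 100
= 95.52%

194.6084 g FAME; Y = 95.52%


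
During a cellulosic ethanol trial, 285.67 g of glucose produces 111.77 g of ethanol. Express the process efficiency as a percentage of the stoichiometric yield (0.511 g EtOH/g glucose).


Fermentation efficiency = (actual / (0.511 * glucose)) * 100
= (111.77 / (0.511 * 285.67)) * 100
= 76.5667%

76.5667%


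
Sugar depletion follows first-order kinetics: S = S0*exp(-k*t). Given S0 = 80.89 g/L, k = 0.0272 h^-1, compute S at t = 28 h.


S = S0 * exp(-k * t)
S = 80.89 * exp(-0.0272 * 28)
S = 37.7691 g/L

37.7691 g/L


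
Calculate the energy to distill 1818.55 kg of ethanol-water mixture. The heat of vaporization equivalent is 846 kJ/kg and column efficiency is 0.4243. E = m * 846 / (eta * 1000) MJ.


E = m * 846 / (eta * 1000)
= 1818.55 * 846 / (0.4243 * 1000)
= 3625.9564 MJ

3625.9564 MJ


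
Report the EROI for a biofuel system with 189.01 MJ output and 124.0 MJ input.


EROI = E_out / E_in
= 189.01 / 124.0
= 1.5243

1.5243


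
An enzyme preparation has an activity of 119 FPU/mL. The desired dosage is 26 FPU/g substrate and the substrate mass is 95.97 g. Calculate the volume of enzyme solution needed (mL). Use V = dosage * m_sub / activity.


V = dosage * m_sub / activity
V = 26 * 95.97 / 119
V = 20.9682 mL

20.9682 mL


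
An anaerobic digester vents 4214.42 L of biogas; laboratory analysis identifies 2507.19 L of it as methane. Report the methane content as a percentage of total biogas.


CH4% = V_CH4 / V_total * 100
= 2507.19 / 4214.42 * 100
= 59.4907%

59.4907%


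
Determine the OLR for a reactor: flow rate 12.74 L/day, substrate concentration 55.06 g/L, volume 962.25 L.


OLR = Q * S / V
= 12.74 * 55.06 / 962.25
= 0.7290 g/L/day

0.7290 g/L/day


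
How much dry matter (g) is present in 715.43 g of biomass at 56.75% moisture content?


Wd = Ww * (1 - MC/100)
= 715.43 * (1 - 56.75/100)
= 309.4235 g

309.4235 g


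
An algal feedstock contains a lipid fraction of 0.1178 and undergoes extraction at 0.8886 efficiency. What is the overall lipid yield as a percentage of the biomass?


Y = lipid_content * extraction_eff * 100
= 0.1178 * 0.8886 * 100
= 10.4677%

10.4677%


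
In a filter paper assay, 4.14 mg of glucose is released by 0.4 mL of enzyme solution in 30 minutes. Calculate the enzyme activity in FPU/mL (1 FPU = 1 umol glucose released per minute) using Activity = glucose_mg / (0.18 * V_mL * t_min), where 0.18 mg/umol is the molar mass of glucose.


Activity = glucose_mg / (0.18 mg/umol * V_mL * t_min)
= 4.14 / (0.18 * 0.4 * 30)
= 1.9167 FPU/mL

1.9167 FPU/mL


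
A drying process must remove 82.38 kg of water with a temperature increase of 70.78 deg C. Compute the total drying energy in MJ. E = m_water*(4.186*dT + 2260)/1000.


E = m_water * (4.186 * dT + 2260) / 1000
= 82.38 * (4.186 * 70.78 + 2260) / 1000
= 210.5868 MJ

210.5868 MJ


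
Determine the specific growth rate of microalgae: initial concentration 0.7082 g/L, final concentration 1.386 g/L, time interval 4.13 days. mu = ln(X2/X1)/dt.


mu = ln(X2/X1) / dt
= ln(1.386/0.7082) / 4.13
= 0.1626 per day

0.1626 per day


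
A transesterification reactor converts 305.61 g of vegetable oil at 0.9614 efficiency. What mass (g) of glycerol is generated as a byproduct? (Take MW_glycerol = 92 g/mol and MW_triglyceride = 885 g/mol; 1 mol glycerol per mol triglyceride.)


glycerol = oil * conv * (92/885)
= 305.61 * 0.9614 * 92 / 885
= 30.5433 g

30.5433 g


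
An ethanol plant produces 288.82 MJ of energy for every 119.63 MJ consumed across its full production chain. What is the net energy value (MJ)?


NEV = E_out - E_in
= 288.82 - 119.63
= 169.1900 MJ

169.1900 MJ


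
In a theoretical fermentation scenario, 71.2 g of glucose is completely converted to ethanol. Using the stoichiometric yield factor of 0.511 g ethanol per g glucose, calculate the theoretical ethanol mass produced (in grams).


Theoretical ethanol yield: m_EtOH = 0.511 * m_glucose
m_EtOH = 0.511 * 71.2 = 36.3832 g

36.3832 g


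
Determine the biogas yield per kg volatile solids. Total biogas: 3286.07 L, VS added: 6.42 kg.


Y = V / VS
= 3286.07 / 6.42
= 511.8489 L/kg VS

511.8489 L/kg VS


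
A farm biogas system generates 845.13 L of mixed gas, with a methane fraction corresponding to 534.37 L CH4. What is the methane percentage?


CH4% = V_CH4 / V_total * 100
= 534.37 / 845.13 * 100
= 63.2293%

63.2293%


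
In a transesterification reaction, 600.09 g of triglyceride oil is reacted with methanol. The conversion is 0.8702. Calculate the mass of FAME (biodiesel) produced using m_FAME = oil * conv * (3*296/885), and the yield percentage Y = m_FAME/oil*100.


m_FAME = oil * conv * (3 * 296 / 885) = oil * conv * (888/885)
= 600.09 * 0.8702 * 888 / 885
= 523.9685 g
Y = m_FAME / oil * 100 = conv * (888/885) * 100
= 0.8702 * 888 / 885 * 100
= 87.31%

523.9685 g FAME; Y = 87.31%


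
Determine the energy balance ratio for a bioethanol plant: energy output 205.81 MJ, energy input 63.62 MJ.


EROI = E_out / E_in
= 205.81 / 63.62
= 3.2350

3.2350


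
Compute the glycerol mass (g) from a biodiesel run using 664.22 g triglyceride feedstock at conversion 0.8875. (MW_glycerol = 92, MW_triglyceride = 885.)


glycerol = oil * conv * (92/885)
= 664.22 * 0.8875 * 92 / 885
= 61.2809 g

61.2809 g


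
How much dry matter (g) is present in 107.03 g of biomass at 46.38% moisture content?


Wd = Ww * (1 - MC/100)
= 107.03 * (1 - 46.38/100)
= 57.3895 g

57.3895 g


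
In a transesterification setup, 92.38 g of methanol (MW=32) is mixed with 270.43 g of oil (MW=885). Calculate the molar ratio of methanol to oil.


Molar ratio = n_MeOH / n_oil = (MeOH/32) / (oil/885) = (MeOH * 885) / (32 * oil)
= (92.38 * 885) / (32 * 270.43)
= 9.4475

9.4475


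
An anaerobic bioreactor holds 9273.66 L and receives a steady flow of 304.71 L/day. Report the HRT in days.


HRT = V / Q
= 9273.66 / 304.71
= 30.4344 days

30.4344 days


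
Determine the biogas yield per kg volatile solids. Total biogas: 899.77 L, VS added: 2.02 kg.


Y = V / VS
= 899.77 / 2.02
= 445.4307 L/kg VS

445.4307 L/kg VS


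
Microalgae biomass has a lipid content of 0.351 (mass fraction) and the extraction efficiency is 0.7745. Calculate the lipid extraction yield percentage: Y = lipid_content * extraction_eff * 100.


Y = lipid_content * extraction_eff * 100
= 0.351 * 0.7745 * 100
= 27.1849%

27.1849%


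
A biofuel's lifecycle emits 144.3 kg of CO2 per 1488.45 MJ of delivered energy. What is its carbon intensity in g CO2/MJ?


CI = CO2 * 1000 / E
= 144.3 * 1000 / 1488.45
= 96.9465 g CO2/MJ

96.9465 g CO2/MJ


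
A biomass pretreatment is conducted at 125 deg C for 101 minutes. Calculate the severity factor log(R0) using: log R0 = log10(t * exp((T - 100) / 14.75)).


logR0 = log10(t * exp((T - 100) / 14.75))
= log10(101 * exp((125 - 100) / 14.75))
= 2.7404

2.7404


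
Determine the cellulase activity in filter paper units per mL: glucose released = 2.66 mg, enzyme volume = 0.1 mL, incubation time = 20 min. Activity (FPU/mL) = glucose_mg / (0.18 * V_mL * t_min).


Activity = glucose_mg / (0.18 mg/umol * V_mL * t_min)
= 2.66 / (0.18 * 0.1 * 20)
= 7.3889 FPU/mL

7.3889 FPU/mL


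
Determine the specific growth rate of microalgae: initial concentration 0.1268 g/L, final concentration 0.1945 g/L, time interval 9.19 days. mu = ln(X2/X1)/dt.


mu = ln(X2/X1) / dt
= ln(0.1945/0.1268) / 9.19
= 0.0466 per day

0.0466 per day


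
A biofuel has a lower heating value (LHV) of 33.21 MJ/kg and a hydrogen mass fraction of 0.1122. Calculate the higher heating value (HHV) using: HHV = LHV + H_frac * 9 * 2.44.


HHV = LHV + H_frac * 9 * 2.44
= 33.21 + 0.1122 * 9 * 2.44
= 35.6739 MJ/kg

35.6739 MJ/kg


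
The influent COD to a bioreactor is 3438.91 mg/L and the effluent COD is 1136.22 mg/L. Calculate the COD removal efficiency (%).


eta = (COD_in - COD_out) / COD_in * 100
= (3438.91 - 1136.22) / 3438.91 * 100
= 66.9599%

66.9599%


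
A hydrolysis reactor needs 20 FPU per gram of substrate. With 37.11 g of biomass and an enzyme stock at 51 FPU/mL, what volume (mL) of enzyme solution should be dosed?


V = dosage * m_sub / activity
V = 20 * 37.11 / 51
V = 14.5529 mL

14.5529 mL


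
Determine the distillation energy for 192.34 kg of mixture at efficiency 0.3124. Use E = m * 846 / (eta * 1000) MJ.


E = m * 846 / (eta * 1000)
= 192.34 * 846 / (0.3124 * 1000)
= 520.8695 MJ

520.8695 MJ


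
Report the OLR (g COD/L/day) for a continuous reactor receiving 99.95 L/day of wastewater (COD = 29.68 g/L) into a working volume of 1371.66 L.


OLR = Q * S / V
= 99.95 * 29.68 / 1371.66
= 2.1627 g/L/day

2.1627 g/L/day


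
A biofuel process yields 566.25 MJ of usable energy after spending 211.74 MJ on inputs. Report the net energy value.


NEV = E_out - E_in
= 566.25 - 211.74
= 354.5100 MJ

354.5100 MJ


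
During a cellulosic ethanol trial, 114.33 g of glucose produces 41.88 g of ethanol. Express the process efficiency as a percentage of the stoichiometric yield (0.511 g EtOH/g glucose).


Fermentation efficiency = (actual / (0.511 * glucose)) * 100
= (41.88 / (0.511 * 114.33)) * 100
= 71.6846%

71.6846%


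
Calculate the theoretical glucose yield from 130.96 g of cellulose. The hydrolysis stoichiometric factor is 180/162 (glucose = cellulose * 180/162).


glucose = cellulose * 180/162
= 130.96 * 180/162
= 145.5111 g

145.5111 g


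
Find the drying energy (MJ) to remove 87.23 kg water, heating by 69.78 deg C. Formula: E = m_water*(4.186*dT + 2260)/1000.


E = m_water * (4.186 * dT + 2260) / 1000
= 87.23 * (4.186 * 69.78 + 2260) / 1000
= 222.6196 MJ

222.6196 MJ


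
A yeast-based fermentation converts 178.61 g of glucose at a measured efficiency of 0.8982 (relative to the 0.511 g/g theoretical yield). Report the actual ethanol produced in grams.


Actual ethanol: m = 0.511 * 178.61 * 0.8982
m = 81.9785 g

81.9785 g


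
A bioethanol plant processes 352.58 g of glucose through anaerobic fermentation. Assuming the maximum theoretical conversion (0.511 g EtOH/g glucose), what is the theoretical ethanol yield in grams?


Theoretical ethanol yield: m_EtOH = 0.511 * m_glucose
m_EtOH = 0.511 * 352.58 = 180.1684 g

180.1684 g


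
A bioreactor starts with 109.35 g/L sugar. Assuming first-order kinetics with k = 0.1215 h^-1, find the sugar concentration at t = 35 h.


S = S0 * exp(-k * t)
S = 109.35 * exp(-0.1215 * 35)
S = 1.5559 g/L

1.5559 g/L


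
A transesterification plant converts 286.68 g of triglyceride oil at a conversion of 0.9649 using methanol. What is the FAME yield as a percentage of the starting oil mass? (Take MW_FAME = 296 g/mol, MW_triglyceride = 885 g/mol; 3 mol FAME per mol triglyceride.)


m_FAME = oil * conv * (3 * 296 / 885) = oil * conv * (888/885)
= 286.68 * 0.9649 * 888 / 885
= 277.5552 g
Y = m_FAME / oil * 100 = conv * (888/885) * 100
= 0.9649 * 888 / 885 * 100
= 96.82%

96.82%


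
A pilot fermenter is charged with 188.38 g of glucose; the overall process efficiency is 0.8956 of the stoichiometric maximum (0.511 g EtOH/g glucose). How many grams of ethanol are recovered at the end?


Actual ethanol: m = 0.511 * 188.38 * 0.8956
m = 86.2124 g

86.2124 g


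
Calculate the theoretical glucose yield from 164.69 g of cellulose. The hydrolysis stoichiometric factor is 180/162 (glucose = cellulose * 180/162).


glucose = cellulose * 180/162
= 164.69 * 180/162
= 182.9889 g

182.9889 g


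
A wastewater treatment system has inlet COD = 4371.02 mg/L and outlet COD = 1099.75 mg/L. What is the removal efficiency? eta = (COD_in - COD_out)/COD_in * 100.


eta = (COD_in - COD_out) / COD_in * 100
= (4371.02 - 1099.75) / 4371.02 * 100
= 74.8400%

74.8400%


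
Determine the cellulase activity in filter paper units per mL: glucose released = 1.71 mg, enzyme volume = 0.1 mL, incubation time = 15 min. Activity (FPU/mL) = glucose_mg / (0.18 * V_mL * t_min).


Activity = glucose_mg / (0.18 mg/umol * V_mL * t_min)
= 1.71 / (0.18 * 0.1 * 15)
= 6.3333 FPU/mL

6.3333 FPU/mL


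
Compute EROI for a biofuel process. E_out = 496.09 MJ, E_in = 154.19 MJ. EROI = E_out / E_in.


EROI = E_out / E_in
= 496.09 / 154.19
= 3.2174

3.2174


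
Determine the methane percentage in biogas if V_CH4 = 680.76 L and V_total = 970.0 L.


CH4% = V_CH4 / V_total * 100
= 680.76 / 970.0 * 100
= 70.1814%

70.1814%


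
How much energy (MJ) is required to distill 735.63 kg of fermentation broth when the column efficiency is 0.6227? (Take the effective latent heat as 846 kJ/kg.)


E = m * 846 / (eta * 1000)
= 735.63 * 846 / (0.6227 * 1000)
= 999.4267 MJ

999.4267 MJ


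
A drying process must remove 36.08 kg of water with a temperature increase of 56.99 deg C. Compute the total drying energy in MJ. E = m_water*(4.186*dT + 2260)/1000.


E = m_water * (4.186 * dT + 2260) / 1000
= 36.08 * (4.186 * 56.99 + 2260) / 1000
= 90.1480 MJ

90.1480 MJ


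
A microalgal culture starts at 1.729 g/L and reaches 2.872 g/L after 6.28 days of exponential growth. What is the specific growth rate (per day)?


mu = ln(X2/X1) / dt
= ln(2.872/1.729) / 6.28
= 0.0808 per day

0.0808 per day


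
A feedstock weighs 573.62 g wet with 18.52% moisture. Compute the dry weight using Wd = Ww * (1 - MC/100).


Wd = Ww * (1 - MC/100)
= 573.62 * (1 - 18.52/100)
= 467.3856 g

467.3856 g


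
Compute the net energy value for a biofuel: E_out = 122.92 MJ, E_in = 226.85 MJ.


NEV = E_out - E_in
= 122.92 - 226.85
= -103.9300 MJ

-103.9300 MJ


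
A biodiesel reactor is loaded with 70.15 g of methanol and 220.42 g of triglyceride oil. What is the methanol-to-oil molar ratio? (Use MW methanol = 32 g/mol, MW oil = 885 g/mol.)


Molar ratio = n_MeOH / n_oil = (MeOH/32) / (oil/885) = (MeOH * 885) / (32 * oil)
= (70.15 * 885) / (32 * 220.42)
= 8.8018

8.8018


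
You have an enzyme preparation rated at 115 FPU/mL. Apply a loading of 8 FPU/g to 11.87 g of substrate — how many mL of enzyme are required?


V = dosage * m_sub / activity
V = 8 * 11.87 / 115
V = 0.8257 mL

0.8257 mL


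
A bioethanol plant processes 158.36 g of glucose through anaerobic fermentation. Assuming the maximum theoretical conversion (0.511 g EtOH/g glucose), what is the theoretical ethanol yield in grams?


Theoretical ethanol yield: m_EtOH = 0.511 * m_glucose
m_EtOH = 0.511 * 158.36 = 80.9220 g

80.9220 g


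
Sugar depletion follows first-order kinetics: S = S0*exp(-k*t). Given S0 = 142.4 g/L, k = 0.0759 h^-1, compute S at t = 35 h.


S = S0 * exp(-k * t)
S = 142.4 * exp(-0.0759 * 35)
S = 9.9956 g/L

9.9956 g/L


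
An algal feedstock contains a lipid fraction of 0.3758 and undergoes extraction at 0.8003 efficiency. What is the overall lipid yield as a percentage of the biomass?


Y = lipid_content * extraction_eff * 100
= 0.3758 * 0.8003 * 100
= 30.0753%

30.0753%


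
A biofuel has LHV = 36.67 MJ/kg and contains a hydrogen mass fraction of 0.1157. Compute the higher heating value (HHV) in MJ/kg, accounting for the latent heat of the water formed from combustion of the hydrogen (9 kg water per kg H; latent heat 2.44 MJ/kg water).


HHV = LHV + H_frac * 9 * 2.44
= 36.67 + 0.1157 * 9 * 2.44
= 39.2108 MJ/kg

39.2108 MJ/kg


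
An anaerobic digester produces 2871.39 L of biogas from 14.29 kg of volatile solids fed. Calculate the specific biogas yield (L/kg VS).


Y = V / VS
= 2871.39 / 14.29
= 200.9370 L/kg VS

200.9370 L/kg VS


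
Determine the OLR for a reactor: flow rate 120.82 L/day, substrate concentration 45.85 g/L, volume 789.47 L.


OLR = Q * S / V
= 120.82 * 45.85 / 789.47
= 7.0169 g/L/day

7.0169 g/L/day


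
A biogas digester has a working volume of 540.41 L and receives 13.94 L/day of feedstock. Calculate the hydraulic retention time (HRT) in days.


HRT = V / Q
= 540.41 / 13.94
= 38.7669 days

38.7669 days


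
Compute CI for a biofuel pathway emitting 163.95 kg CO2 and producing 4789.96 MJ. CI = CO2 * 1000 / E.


CI = CO2 * 1000 / E
= 163.95 * 1000 / 4789.96
= 34.2278 g CO2/MJ

34.2278 g CO2/MJ


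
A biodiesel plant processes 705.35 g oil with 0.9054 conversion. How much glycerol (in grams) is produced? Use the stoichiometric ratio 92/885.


glycerol = oil * conv * (92/885)
= 705.35 * 0.9054 * 92 / 885
= 66.3880 g

66.3880 g


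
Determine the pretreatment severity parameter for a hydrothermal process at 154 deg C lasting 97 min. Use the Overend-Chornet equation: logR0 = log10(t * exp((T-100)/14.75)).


logR0 = log10(t * exp((T - 100) / 14.75))
= log10(97 * exp((154 - 100) / 14.75))
= 3.5767

3.5767


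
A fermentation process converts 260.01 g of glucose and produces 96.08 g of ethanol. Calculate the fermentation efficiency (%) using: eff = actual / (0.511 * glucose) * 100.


Fermentation efficiency = (actual / (0.511 * glucose)) * 100
= (96.08 / (0.511 * 260.01)) * 100
= 72.3139%

72.3139%


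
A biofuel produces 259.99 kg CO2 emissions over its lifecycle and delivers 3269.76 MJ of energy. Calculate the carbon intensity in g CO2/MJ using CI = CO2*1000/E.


CI = CO2 * 1000 / E
= 259.99 * 1000 / 3269.76
= 79.5135 g CO2/MJ

79.5135 g CO2/MJ


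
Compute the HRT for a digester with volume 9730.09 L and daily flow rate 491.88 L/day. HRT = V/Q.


HRT = V / Q
= 9730.09 / 491.88
= 19.7814 days

19.7814 days


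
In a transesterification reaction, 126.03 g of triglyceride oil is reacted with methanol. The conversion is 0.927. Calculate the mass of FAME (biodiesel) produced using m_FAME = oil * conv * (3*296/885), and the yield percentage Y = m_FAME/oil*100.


m_FAME = oil * conv * (3 * 296 / 885) = oil * conv * (888/885)
= 126.03 * 0.927 * 888 / 885
= 117.2258 g
Y = m_FAME / oil * 100 = conv * (888/885) * 100
= 0.927 * 888 / 885 * 100
= 93.01%

117.2258 g FAME; Y = 93.01%


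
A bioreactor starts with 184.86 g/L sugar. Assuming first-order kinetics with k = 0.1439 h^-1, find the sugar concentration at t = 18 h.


S = S0 * exp(-k * t)
S = 184.86 * exp(-0.1439 * 18)
S = 13.8654 g/L

13.8654 g/L


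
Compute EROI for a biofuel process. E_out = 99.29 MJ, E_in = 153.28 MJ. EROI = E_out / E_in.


EROI = E_out / E_in
= 99.29 / 153.28
= 0.6478

0.6478


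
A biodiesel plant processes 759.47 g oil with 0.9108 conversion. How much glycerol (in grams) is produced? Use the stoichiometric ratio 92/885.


glycerol = oil * conv * (92/885)
= 759.47 * 0.9108 * 92 / 885
= 71.9082 g

71.9082 g


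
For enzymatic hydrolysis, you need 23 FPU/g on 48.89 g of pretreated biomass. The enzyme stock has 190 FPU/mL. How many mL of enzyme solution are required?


V = dosage * m_sub / activity
V = 23 * 48.89 / 190
V = 5.9183 mL

5.9183 mL


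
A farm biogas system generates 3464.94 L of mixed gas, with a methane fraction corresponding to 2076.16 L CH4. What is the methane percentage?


CH4% = V_CH4 / V_total * 100
= 2076.16 / 3464.94 * 100
= 59.9191%

59.9191%


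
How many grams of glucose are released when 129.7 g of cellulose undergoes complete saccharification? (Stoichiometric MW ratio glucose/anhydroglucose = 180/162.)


glucose = cellulose * 180/162
= 129.7 * 180/162
= 144.1111 g

144.1111 g


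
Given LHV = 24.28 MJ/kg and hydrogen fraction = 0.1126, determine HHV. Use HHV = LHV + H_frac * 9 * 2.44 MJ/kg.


HHV = LHV + H_frac * 9 * 2.44
= 24.28 + 0.1126 * 9 * 2.44
= 26.7527 MJ/kg

26.7527 MJ/kg


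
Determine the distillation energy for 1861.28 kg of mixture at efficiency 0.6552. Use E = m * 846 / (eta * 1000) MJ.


E = m * 846 / (eta * 1000)
= 1861.28 * 846 / (0.6552 * 1000)
= 2403.3011 MJ

2403.3011 MJ


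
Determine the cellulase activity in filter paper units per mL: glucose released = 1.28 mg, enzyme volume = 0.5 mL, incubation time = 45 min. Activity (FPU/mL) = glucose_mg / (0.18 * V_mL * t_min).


Activity = glucose_mg / (0.18 mg/umol * V_mL * t_min)
= 1.28 / (0.18 * 0.5 * 45)
= 0.3160 FPU/mL

0.3160 FPU/mL


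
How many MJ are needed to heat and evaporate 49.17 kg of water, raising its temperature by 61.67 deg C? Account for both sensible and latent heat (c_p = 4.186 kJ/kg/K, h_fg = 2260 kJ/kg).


E = m_water * (4.186 * dT + 2260) / 1000
= 49.17 * (4.186 * 61.67 + 2260) / 1000
= 123.8175 MJ

123.8175 MJ


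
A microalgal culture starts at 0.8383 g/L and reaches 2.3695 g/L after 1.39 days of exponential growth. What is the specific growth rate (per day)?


mu = ln(X2/X1) / dt
= ln(2.3695/0.8383) / 1.39
= 0.7475 per day

0.7475 per day


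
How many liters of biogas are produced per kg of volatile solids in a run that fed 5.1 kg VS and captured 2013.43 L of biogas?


Y = V / VS
= 2013.43 / 5.1
= 394.7902 L/kg VS

394.7902 L/kg VS


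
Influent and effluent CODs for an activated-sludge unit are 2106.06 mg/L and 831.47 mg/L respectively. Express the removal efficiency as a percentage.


eta = (COD_in - COD_out) / COD_in * 100
= (2106.06 - 831.47) / 2106.06 * 100
= 60.5201%

60.5201%


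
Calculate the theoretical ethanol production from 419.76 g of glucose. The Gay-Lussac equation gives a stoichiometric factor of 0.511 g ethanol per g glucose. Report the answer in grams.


Theoretical ethanol yield: m_EtOH = 0.511 * m_glucose
m_EtOH = 0.511 * 419.76 = 214.4974 g

214.4974 g


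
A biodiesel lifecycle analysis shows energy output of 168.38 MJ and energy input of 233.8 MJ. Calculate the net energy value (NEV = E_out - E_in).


NEV = E_out - E_in
= 168.38 - 233.8
= -65.4200 MJ

-65.4200 MJ


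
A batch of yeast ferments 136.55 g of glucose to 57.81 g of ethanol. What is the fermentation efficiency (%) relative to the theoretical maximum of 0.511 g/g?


Fermentation efficiency = (actual / (0.511 * glucose)) * 100
= (57.81 / (0.511 * 136.55)) * 100
= 82.8496%

82.8496%


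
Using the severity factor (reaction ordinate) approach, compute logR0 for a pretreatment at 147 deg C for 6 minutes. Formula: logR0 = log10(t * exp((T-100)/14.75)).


logR0 = log10(t * exp((T - 100) / 14.75))
= log10(6 * exp((147 - 100) / 14.75))
= 2.1620

2.1620


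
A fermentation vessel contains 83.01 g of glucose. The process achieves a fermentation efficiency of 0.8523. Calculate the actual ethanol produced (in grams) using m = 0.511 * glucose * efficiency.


Actual ethanol: m = 0.511 * 83.01 * 0.8523
m = 36.1530 g

36.1530 g


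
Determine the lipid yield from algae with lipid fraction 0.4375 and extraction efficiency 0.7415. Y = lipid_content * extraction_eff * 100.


Y = lipid_content * extraction_eff * 100
= 0.4375 * 0.7415 * 100
= 32.4406%

32.4406%


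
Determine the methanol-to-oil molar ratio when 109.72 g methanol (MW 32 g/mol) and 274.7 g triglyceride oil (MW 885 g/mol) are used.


Molar ratio = n_MeOH / n_oil = (MeOH/32) / (oil/885) = (MeOH * 885) / (32 * oil)
= (109.72 * 885) / (32 * 274.7)
= 11.0464

11.0464


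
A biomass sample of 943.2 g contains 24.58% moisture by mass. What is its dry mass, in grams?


Wd = Ww * (1 - MC/100)
= 943.2 * (1 - 24.58/100)
= 711.3614 g

711.3614 g


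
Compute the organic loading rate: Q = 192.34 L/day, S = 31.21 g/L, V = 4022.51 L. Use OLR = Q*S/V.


OLR = Q * S / V
= 192.34 * 31.21 / 4022.51
= 1.4923 g/L/day

1.4923 g/L/day


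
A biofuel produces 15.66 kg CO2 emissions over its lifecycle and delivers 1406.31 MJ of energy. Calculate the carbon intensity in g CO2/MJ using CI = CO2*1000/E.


CI = CO2 * 1000 / E
= 15.66 * 1000 / 1406.31
= 11.1355 g CO2/MJ

11.1355 g CO2/MJ


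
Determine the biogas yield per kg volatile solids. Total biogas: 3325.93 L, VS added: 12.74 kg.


Y = V / VS
= 3325.93 / 12.74
= 261.0620 L/kg VS

261.0620 L/kg VS


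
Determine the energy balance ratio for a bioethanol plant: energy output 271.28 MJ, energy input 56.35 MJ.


EROI = E_out / E_in
= 271.28 / 56.35
= 4.8142

4.8142


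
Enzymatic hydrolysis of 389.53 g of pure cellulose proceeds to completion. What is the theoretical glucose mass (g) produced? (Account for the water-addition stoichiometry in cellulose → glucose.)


glucose = cellulose * 180/162
= 389.53 * 180/162
= 432.8111 g

432.8111 g


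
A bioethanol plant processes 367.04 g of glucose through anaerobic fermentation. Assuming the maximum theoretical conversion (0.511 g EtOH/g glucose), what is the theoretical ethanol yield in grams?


Theoretical ethanol yield: m_EtOH = 0.511 * m_glucose
m_EtOH = 0.511 * 367.04 = 187.5574 g

187.5574 g


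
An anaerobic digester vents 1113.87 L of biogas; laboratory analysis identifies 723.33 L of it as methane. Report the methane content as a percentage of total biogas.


CH4% = V_CH4 / V_total * 100
= 723.33 / 1113.87 * 100
= 64.9385%

64.9385%


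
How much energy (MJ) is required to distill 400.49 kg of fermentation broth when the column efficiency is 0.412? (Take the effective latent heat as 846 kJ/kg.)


E = m * 846 / (eta * 1000)
= 400.49 * 846 / (0.412 * 1000)
= 822.3654 MJ

822.3654 MJ


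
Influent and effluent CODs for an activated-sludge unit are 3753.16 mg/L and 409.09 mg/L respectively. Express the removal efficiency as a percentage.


eta = (COD_in - COD_out) / COD_in * 100
= (3753.16 - 409.09) / 3753.16 * 100
= 89.1001%

89.1001%


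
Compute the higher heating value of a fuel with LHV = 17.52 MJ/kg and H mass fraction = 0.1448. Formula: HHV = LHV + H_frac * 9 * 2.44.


HHV = LHV + H_frac * 9 * 2.44
= 17.52 + 0.1448 * 9 * 2.44
= 20.6998 MJ/kg

20.6998 MJ/kg


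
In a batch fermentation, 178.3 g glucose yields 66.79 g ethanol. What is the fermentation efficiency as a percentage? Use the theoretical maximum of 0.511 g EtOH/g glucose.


Fermentation efficiency = (actual / (0.511 * glucose)) * 100
= (66.79 / (0.511 * 178.3)) * 100
= 73.3059%

73.3059%


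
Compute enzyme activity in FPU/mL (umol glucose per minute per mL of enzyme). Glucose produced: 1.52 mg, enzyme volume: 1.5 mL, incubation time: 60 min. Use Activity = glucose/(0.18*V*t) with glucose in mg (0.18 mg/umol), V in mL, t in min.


Activity = glucose_mg / (0.18 mg/umol * V_mL * t_min)
= 1.52 / (0.18 * 1.5 * 60)
= 0.0938 FPU/mL

0.0938 FPU/mL


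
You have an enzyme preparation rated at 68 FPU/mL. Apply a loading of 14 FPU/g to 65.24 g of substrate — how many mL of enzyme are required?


V = dosage * m_sub / activity
V = 14 * 65.24 / 68
V = 13.4318 mL

13.4318 mL


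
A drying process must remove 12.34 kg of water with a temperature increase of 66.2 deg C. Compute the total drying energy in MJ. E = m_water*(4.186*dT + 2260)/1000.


E = m_water * (4.186 * dT + 2260) / 1000
= 12.34 * (4.186 * 66.2 + 2260) / 1000
= 31.3080 MJ

31.3080 MJ


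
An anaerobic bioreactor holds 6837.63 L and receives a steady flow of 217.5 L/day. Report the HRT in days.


HRT = V / Q
= 6837.63 / 217.5
= 31.4374 days

31.4374 days


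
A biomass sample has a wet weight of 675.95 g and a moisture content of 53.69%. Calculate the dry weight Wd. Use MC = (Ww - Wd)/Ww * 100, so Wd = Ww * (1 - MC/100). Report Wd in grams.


Wd = Ww * (1 - MC/100)
= 675.95 * (1 - 53.69/100)
= 313.0324 g

313.0324 g


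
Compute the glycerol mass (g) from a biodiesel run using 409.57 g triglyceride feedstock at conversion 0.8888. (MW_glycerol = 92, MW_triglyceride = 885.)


glycerol = oil * conv * (92/885)
= 409.57 * 0.8888 * 92 / 885
= 37.8422 g

37.8422 g


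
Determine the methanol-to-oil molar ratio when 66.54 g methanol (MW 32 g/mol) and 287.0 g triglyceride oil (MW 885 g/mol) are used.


Molar ratio = n_MeOH / n_oil = (MeOH/32) / (oil/885) = (MeOH * 885) / (32 * oil)
= (66.54 * 885) / (32 * 287.0)
= 6.4120

6.4120


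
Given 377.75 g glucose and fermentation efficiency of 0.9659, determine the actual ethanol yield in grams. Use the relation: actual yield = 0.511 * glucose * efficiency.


Actual ethanol: m = 0.511 * 377.75 * 0.9659
m = 186.4479 g

186.4479 g


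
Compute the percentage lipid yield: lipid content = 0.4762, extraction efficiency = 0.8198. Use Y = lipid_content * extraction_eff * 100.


Y = lipid_content * extraction_eff * 100
= 0.4762 * 0.8198 * 100
= 39.0389%

39.0389%


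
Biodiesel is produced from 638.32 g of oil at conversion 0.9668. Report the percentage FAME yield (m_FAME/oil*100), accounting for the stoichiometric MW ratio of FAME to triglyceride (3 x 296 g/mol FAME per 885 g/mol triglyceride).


m_FAME = oil * conv * (3 * 296 / 885) = oil * conv * (888/885)
= 638.32 * 0.9668 * 888 / 885
= 619.2197 g
Y = m_FAME / oil * 100 = conv * (888/885) * 100
= 0.9668 * 888 / 885 * 100
= 97.01%

97.01%


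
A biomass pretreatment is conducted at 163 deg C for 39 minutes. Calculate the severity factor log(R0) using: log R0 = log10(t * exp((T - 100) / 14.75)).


logR0 = log10(t * exp((T - 100) / 14.75))
= log10(39 * exp((163 - 100) / 14.75))
= 3.4460

3.4460


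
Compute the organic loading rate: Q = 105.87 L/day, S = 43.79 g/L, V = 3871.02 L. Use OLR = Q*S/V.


OLR = Q * S / V
= 105.87 * 43.79 / 3871.02
= 1.1976 g/L/day

1.1976 g/L/day


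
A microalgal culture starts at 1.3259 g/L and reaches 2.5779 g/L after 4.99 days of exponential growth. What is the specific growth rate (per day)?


mu = ln(X2/X1) / dt
= ln(2.5779/1.3259) / 4.99
= 0.1332 per day

0.1332 per day


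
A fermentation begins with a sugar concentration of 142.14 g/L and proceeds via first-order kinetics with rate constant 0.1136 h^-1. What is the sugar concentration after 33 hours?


S = S0 * exp(-k * t)
S = 142.14 * exp(-0.1136 * 33)
S = 3.3468 g/L

3.3468 g/L


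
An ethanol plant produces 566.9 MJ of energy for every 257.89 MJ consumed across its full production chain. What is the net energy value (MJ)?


NEV = E_out - E_in
= 566.9 - 257.89
= 309.0100 MJ

309.0100 MJ


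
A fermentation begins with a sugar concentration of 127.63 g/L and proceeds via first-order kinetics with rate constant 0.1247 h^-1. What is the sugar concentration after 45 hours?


S = S0 * exp(-k * t)
S = 127.63 * exp(-0.1247 * 45)
S = 0.4666 g/L

0.4666 g/L


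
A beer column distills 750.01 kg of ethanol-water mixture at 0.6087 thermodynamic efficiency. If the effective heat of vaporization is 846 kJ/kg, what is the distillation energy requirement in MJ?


E = m * 846 / (eta * 1000)
= 750.01 * 846 / (0.6087 * 1000)
= 1042.3993 MJ

1042.3993 MJ


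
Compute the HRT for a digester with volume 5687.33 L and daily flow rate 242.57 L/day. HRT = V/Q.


HRT = V / Q
= 5687.33 / 242.57
= 23.4461 days

23.4461 days


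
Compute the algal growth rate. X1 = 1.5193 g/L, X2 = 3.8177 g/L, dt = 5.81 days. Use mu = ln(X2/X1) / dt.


mu = ln(X2/X1) / dt
= ln(3.8177/1.5193) / 5.81
= 0.1586 per day

0.1586 per day


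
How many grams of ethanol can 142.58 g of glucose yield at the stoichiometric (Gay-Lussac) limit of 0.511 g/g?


Theoretical ethanol yield: m_EtOH = 0.511 * m_glucose
m_EtOH = 0.511 * 142.58 = 72.8584 g

72.8584 g


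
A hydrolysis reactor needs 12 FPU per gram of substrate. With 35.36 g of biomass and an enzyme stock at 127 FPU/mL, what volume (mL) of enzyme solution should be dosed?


V = dosage * m_sub / activity
V = 12 * 35.36 / 127
V = 3.3411 mL

3.3411 mL


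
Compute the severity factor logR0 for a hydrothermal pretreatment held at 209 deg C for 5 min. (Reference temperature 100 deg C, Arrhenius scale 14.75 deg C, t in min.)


logR0 = log10(t * exp((T - 100) / 14.75))
= log10(5 * exp((209 - 100) / 14.75))
= 3.9083

3.9083


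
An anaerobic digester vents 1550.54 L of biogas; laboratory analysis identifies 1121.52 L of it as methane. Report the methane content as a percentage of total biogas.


CH4% = V_CH4 / V_total * 100
= 1121.52 / 1550.54 * 100
= 72.3309%

72.3309%


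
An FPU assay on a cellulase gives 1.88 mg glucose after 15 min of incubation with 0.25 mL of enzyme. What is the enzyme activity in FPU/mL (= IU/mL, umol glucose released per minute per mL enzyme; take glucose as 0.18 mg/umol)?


Activity = glucose_mg / (0.18 mg/umol * V_mL * t_min)
= 1.88 / (0.18 * 0.25 * 15)
= 2.7852 FPU/mL

2.7852 FPU/mL


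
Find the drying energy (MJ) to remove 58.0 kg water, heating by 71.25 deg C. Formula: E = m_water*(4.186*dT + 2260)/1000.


E = m_water * (4.186 * dT + 2260) / 1000
= 58.0 * (4.186 * 71.25 + 2260) / 1000
= 148.3786 MJ

148.3786 MJ


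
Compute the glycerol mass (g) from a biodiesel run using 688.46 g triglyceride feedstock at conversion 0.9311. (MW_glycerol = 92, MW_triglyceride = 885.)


glycerol = oil * conv * (92/885)
= 688.46 * 0.9311 * 92 / 885
= 66.6376 g

66.6376 g


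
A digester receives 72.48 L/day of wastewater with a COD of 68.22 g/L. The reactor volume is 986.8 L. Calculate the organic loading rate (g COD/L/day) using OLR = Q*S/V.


OLR = Q * S / V
= 72.48 * 68.22 / 986.8
= 5.0107 g/L/day

5.0107 g/L/day


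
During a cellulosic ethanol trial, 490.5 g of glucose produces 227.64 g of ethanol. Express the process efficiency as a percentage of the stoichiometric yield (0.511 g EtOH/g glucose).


Fermentation efficiency = (actual / (0.511 * glucose)) * 100
= (227.64 / (0.511 * 490.5)) * 100
= 90.8215%

90.8215%


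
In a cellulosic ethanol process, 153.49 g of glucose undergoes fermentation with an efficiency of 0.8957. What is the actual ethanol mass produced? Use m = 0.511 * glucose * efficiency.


Actual ethanol: m = 0.511 * 153.49 * 0.8957
m = 70.2528 g

70.2528 g
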